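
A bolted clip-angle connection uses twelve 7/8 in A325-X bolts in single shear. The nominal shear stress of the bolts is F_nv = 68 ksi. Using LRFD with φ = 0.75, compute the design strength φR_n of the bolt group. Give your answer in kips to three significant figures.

368 kips

A_b = π × 0.875² / 4 = 0.6013 in².
R_n = F_nv · A_b · n · n_s = 68 × 0.6013 × 12 × 1 = 490.7 kips.
Design strength φR_n = 0.75 × 490.7 = 368 kips.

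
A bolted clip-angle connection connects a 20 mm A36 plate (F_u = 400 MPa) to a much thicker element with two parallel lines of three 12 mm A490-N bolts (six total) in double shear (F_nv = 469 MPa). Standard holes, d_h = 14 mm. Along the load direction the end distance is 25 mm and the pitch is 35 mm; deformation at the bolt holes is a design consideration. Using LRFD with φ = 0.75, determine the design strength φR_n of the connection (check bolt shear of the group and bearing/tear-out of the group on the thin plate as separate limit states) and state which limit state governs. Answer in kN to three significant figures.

477 kN (bolt shear governs)

Bolt shear: A_b = π·12²/4 = 113.1 mm²; R_n = 469 × 113.1 × 6 × 2 / 1000 = 636.5 kN → 0.75 × 636.5 = 477 kN.
Bearing (1.2 l_c t F_u ≤ 2.4 d t F_u): upper limit = 2.4·12·20·400 / 1000 = 230.4 kN.
  Edge l_c = 25 − 14/2 = 18 → r_n = 172.8 kN; interior l_c = 35 − 14 = 21 → r_n = 201.6 kN.
  R_n,bearing = 2·172.8 + 4·201.6 = 1152 kN → 0.75 × 1152 = 864 kN.
Bolt shear governs: 477 kN.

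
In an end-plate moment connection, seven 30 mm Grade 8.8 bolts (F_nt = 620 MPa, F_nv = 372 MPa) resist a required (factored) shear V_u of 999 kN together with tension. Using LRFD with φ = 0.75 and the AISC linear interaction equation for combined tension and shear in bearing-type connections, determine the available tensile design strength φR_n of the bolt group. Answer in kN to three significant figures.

A_b = π·30²/4 = 706.9 mm²; f_rv = 999 × 1000 / (7 × 706.9) = 201.9 MPa.
F'_nt = 1.3 F_nt − (F_nt / φF_nv) f_rv = 1.3·620 − (620/(0.75·372))·201.9 = 357.3 MPa, capped at F_nt → F'_nt = 357.3 MPa.
R_n = F'_nt · A_b · n = 357.3 × 706.9 × 7 / 1000 = 1768 kN.
Design strength φR_n = 0.75 × 1768 = 1330 kN.

1330 kN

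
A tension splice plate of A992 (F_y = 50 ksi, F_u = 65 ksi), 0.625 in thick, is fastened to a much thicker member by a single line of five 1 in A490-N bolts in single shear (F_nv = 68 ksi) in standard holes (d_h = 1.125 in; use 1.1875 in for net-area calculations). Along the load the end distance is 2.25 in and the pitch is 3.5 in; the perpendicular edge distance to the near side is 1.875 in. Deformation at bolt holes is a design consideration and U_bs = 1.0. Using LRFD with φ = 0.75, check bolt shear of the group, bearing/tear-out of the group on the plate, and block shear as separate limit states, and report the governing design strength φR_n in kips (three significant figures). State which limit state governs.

200 kips (bolt shear governs)

Bolt shear: A_b = π·1²/4 = 0.7854 in²; R_n = 68 × 0.7854 × 5 × 1 = 267 kips → 0.75 × 267 = 200 kips.
Bearing: edge l_c = 1.688, r_n = 82.27 kips; interior l_c = 2.375, r_n = 97.5 kips; R_n = 82.27 + 4·97.5 = 472.3 kips → 354 kips.
Block shear: A_gv = 10.16, A_nv = 6.816, A_nt = 0.8008 in²; R_n = min(0.6F_uA_nv, 0.6F_yA_gv) + U_bs·F_u·A_nt = 317.9 kips → 238 kips.
Bolt shear governs: 200 kips.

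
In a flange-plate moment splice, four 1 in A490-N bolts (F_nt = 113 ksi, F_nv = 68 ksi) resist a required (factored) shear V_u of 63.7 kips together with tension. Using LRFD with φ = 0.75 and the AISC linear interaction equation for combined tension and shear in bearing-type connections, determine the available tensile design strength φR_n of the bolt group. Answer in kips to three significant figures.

A_b = π·1²/4 = 0.7854 in²; f_rv = 63.7 / (4 × 0.7854) = 20.28 ksi.
F'_nt = 1.3 F_nt − (F_nt / φF_nv) f_rv = 1.3·113 − (113/(0.75·68))·20.28 = 102 ksi, capped at F_nt → F'_nt = 102 ksi.
R_n = F'_nt · A_b · n = 102 × 0.7854 × 4 = 320.4 kips.
Design strength φR_n = 0.75 × 320.4 = 240 kips.

240 kips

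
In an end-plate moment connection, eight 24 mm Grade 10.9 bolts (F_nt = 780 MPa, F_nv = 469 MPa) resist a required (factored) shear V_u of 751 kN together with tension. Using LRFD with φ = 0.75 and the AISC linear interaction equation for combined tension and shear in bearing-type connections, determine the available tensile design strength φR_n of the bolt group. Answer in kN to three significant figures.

1500 kN

A_b = π·24²/4 = 452.4 mm²; f_rv = 751 × 1000 / (8 × 452.4) = 207.5 MPa.
F'_nt = 1.3 F_nt − (F_nt / φF_nv) f_rv = 1.3·780 − (780/(0.75·469))·207.5 = 553.9 MPa, capped at F_nt → F'_nt = 553.9 MPa.
R_n = F'_nt · A_b · n = 553.9 × 452.4 × 8 / 1000 = 2004 kN.
Design strength φR_n = 0.75 × 2004 = 1500 kN.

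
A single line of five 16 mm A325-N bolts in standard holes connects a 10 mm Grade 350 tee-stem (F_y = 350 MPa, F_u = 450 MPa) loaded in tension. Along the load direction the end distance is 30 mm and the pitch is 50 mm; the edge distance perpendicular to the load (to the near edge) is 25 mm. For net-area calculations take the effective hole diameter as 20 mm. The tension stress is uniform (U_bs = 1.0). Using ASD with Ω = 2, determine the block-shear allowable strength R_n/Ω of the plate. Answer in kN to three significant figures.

223 kN

Shear plane L_v = 30 + 4·50 = 230 mm; A_gv = 230 × 10 = 2300 mm².
A_nv = (230 − 4.5·20) × 10 = 1400 mm².
A_nt = (25 − 0.5·20) × 10 = 150 mm².
0.6 F_u A_nv = 378 kN; 0.6 F_y A_gv = 483 kN → shear rupture governs the shear term.
R_n = 378 + 1.0 × 450 × 150 / 1000 = 445.5 kN.
Allowable strength R_n/Ω = 445.5 / 2 = 223 kN.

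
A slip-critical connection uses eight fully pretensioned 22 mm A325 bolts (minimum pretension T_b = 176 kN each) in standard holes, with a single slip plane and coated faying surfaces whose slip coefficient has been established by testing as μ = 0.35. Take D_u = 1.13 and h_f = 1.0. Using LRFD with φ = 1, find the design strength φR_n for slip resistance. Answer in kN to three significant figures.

557 kN

R_n = μ · D_u · h_f · T_b · n_s · n_b = 0.35 × 1.13 × 1.0 × 176 × 1 × 8 = 556.9 kN.
Design strength φR_n = 1 × 556.9 = 557 kN.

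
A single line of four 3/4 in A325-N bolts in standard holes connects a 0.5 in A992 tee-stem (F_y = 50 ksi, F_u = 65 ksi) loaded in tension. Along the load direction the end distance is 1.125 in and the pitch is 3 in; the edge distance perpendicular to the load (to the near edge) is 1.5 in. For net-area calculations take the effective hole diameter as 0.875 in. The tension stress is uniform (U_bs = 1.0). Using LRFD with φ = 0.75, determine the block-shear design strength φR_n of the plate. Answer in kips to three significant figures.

129 kips

Shear plane L_v = 1.125 + 3·3 = 10.12 in; A_gv = 10.12 × 0.5 = 5.062 in².
A_nv = (10.12 − 3.5·0.875) × 0.5 = 3.531 in².
A_nt = (1.5 − 0.5·0.875) × 0.5 = 0.5312 in².
0.6 F_u A_nv = 137.7 kips; 0.6 F_y A_gv = 151.9 kips → shear rupture governs the shear term.
R_n = 137.7 + 1.0 × 65 × 0.5312 = 172.2 kips.
Design strength φR_n = 0.75 × 172.2 = 129 kips.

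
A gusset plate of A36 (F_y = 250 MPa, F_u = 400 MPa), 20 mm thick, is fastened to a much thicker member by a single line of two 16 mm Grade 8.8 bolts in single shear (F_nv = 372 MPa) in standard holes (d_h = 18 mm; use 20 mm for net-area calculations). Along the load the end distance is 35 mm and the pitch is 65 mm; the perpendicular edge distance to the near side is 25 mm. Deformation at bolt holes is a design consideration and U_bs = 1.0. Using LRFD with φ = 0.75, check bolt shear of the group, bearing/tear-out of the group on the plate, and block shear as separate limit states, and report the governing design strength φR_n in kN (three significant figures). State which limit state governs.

Bolt shear: A_b = π·16²/4 = 201.1 mm²; R_n = 372 × 201.1 × 2 × 1 / 1000 = 149.6 kN → 0.75 × 149.6 = 112 kN.
Bearing: edge l_c = 26, r_n = 249.6 kN; interior l_c = 47, r_n = 307.2 kN; R_n = 249.6 + 1·307.2 = 556.8 kN → 418 kN.
Block shear: A_gv = 2000, A_nv = 1400, A_nt = 300 mm²; R_n = min(0.6F_uA_nv, 0.6F_yA_gv) + U_bs·F_u·A_nt = 420 kN → 315 kN.
Bolt shear governs: 112 kN.

112 kN (bolt shear governs)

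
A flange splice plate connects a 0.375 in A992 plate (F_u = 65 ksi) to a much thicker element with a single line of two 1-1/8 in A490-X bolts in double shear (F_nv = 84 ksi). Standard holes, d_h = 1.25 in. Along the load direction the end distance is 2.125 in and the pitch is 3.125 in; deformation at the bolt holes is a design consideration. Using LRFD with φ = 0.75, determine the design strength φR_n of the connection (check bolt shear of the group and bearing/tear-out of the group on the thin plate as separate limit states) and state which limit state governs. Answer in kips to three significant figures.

Bolt shear: A_b = π·1.125²/4 = 0.994 in²; R_n = 84 × 0.994 × 2 × 2 = 334 kips → 0.75 × 334 = 250 kips.
Bearing (1.2 l_c t F_u ≤ 2.4 d t F_u): upper limit = 2.4·1.125·0.375·65 = 65.81 kips.
  Edge l_c = 2.125 − 1.25/2 = 1.5 → r_n = 43.87 kips; interior l_c = 3.125 − 1.25 = 1.875 → r_n = 54.84 kips.
  R_n,bearing = 1·43.87 + 1·54.84 = 98.72 kips → 0.75 × 98.72 = 74 kips.
Bearing governs: 74 kips.

74 kips (bearing governs)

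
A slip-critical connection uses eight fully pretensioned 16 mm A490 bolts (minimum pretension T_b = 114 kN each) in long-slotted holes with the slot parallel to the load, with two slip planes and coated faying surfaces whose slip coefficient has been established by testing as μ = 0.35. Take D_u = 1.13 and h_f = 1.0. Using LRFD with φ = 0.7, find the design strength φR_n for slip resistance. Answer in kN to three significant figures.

R_n = μ · D_u · h_f · T_b · n_s · n_b = 0.35 × 1.13 × 1.0 × 114 × 2 × 8 = 721.4 kN.
Design strength φR_n = 0.7 × 721.4 = 505 kN.

505 kN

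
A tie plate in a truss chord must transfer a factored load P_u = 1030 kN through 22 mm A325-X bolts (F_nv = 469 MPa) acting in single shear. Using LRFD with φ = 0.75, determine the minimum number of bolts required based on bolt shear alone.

8 bolts

A_b = π·22²/4 = 380.1 mm².
Per-bolt design strength φR_n = 0.75 × 469 × 380.1 × 1 / 1000 = 133.7 kN.
n ≥ 1030 / 133.7 = 7.703 → use 8 bolts.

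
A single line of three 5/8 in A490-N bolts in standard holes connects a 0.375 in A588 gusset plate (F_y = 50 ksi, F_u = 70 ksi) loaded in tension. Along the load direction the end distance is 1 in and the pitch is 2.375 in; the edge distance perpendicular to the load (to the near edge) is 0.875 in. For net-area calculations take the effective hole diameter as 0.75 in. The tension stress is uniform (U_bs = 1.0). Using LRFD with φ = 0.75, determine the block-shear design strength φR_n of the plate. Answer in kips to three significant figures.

55.6 kips

Shear plane L_v = 1 + 2·2.375 = 5.75 in; A_gv = 5.75 × 0.375 = 2.156 in².
A_nv = (5.75 − 2.5·0.75) × 0.375 = 1.453 in².
A_nt = (0.875 − 0.5·0.75) × 0.375 = 0.1875 in².
0.6 F_u A_nv = 61.03 kips; 0.6 F_y A_gv = 64.69 kips → shear rupture governs the shear term.
R_n = 61.03 + 1.0 × 70 × 0.1875 = 74.16 kips.
Design strength φR_n = 0.75 × 74.16 = 55.6 kips.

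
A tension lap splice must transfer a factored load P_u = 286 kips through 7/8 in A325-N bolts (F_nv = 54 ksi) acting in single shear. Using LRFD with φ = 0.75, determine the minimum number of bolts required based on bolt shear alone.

A_b = π·0.875²/4 = 0.6013 in².
Per-bolt design strength φR_n = 0.75 × 54 × 0.6013 × 1 = 24.35 kips.
n ≥ 286 / 24.35 = 11.74 → use 12 bolts.

12 bolts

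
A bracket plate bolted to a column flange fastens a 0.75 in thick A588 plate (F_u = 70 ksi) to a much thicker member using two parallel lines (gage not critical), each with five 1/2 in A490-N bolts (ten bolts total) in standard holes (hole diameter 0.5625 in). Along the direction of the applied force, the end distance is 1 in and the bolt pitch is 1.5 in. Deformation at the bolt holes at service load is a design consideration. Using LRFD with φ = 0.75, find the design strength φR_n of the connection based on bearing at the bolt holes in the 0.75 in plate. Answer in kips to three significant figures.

Per bolt r_n = 1.2 l_c t F_u ≤ 2.4 d t F_u; upper limit = 2.4 × 0.5 × 0.75 × 70 = 63 kips.
Edge bolt: l_c = 1 − 0.5625/2 = 0.7188 in → 1.2 × 0.7188 × 0.75 × 70 = 45.28 → r_n = 45.28 kips.
Interior bolts: l_c = 1.5 − 0.5625 = 0.9375 in → 1.2 × 0.9375 × 0.75 × 70 = 59.06 → r_n = 59.06 kips.
R_n = 2 × 45.28 + 8 × 59.06 = 563.1 kips.
Design strength φR_n = 0.75 × 563.1 = 422 kips.

422 kips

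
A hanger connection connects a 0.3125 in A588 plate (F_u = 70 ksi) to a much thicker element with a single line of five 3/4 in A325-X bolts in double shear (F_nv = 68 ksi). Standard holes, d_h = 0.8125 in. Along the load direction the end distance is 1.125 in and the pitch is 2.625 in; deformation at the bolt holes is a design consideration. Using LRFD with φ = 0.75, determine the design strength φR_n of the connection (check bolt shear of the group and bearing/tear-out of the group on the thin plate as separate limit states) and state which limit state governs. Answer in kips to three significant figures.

132 kips (bearing governs)

Bolt shear: A_b = π·0.75²/4 = 0.4418 in²; R_n = 68 × 0.4418 × 5 × 2 = 300.4 kips → 0.75 × 300.4 = 225 kips.
Bearing (1.2 l_c t F_u ≤ 2.4 d t F_u): upper limit = 2.4·0.75·0.3125·70 = 39.38 kips.
  Edge l_c = 1.125 − 0.8125/2 = 0.7188 → r_n = 18.87 kips; interior l_c = 2.625 − 0.8125 = 1.812 → r_n = 39.38 kips.
  R_n,bearing = 1·18.87 + 4·39.38 = 176.4 kips → 0.75 × 176.4 = 132 kips.
Bearing governs: 132 kips.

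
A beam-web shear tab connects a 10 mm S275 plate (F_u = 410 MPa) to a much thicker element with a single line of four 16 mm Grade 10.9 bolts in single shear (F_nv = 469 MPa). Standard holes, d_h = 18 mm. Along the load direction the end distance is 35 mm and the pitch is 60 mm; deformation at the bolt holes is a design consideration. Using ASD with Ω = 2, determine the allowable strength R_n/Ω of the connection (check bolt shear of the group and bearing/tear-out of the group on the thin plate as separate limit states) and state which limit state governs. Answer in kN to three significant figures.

189 kN (bolt shear governs)

Bolt shear: A_b = π·16²/4 = 201.1 mm²; R_n = 469 × 201.1 × 4 × 1 / 1000 = 377.2 kN → 377.2 / 2 = 189 kN.
Bearing (1.2 l_c t F_u ≤ 2.4 d t F_u): upper limit = 2.4·16·10·410 / 1000 = 157.4 kN.
  Edge l_c = 35 − 18/2 = 26 → r_n = 127.9 kN; interior l_c = 60 − 18 = 42 → r_n = 157.4 kN.
  R_n,bearing = 1·127.9 + 3·157.4 = 600.2 kN → 600.2 / 2 = 300 kN.
Bolt shear governs: 189 kN.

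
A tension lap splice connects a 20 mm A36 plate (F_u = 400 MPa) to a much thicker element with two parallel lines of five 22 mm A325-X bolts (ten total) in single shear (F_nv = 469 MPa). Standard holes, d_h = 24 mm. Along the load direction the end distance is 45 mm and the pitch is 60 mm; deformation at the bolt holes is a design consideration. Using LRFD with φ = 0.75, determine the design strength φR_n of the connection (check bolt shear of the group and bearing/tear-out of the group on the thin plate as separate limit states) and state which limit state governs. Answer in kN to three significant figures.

Bolt shear: A_b = π·22²/4 = 380.1 mm²; R_n = 469 × 380.1 × 10 × 1 / 1000 = 1783 kN → 0.75 × 1783 = 1340 kN.
Bearing (1.2 l_c t F_u ≤ 2.4 d t F_u): upper limit = 2.4·22·20·400 / 1000 = 422.4 kN.
  Edge l_c = 45 − 24/2 = 33 → r_n = 316.8 kN; interior l_c = 60 − 24 = 36 → r_n = 345.6 kN.
  R_n,bearing = 2·316.8 + 8·345.6 = 3398 kN → 0.75 × 3398 = 2550 kN.
Bolt shear governs: 1340 kN.

1340 kN (bolt shear governs)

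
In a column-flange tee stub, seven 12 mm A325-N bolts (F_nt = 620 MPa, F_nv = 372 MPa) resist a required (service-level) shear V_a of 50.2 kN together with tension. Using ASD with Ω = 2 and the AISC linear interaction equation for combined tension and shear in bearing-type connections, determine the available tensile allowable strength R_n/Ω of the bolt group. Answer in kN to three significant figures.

A_b = π·12²/4 = 113.1 mm²; f_rv = 50.2 × 1000 / (7 × 113.1) = 63.41 MPa.
F'_nt = 1.3 F_nt − (Ω F_nt / F_nv) f_rv = 1.3·620 − (2·620/372)·63.41 = 594.6 MPa, capped at F_nt → F'_nt = 594.6 MPa.
R_n = F'_nt · A_b · n = 594.6 × 113.1 × 7 / 1000 = 470.8 kN.
Allowable strength R_n/Ω = 470.8 / 2 = 235 kN.

235 kN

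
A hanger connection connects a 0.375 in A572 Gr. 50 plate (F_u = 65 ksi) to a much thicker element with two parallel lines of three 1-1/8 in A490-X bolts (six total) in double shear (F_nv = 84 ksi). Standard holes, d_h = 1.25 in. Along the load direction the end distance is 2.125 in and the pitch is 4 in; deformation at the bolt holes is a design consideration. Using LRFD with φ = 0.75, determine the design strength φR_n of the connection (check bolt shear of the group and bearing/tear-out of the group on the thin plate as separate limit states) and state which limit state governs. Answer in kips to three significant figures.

263 kips (bearing governs)

Bolt shear: A_b = π·1.125²/4 = 0.994 in²; R_n = 84 × 0.994 × 6 × 2 = 1002 kips → 0.75 × 1002 = 751 kips.
Bearing (1.2 l_c t F_u ≤ 2.4 d t F_u): upper limit = 2.4·1.125·0.375·65 = 65.81 kips.
  Edge l_c = 2.125 − 1.25/2 = 1.5 → r_n = 43.87 kips; interior l_c = 4 − 1.25 = 2.75 → r_n = 65.81 kips.
  R_n,bearing = 2·43.87 + 4·65.81 = 351 kips → 0.75 × 351 = 263 kips.
Bearing governs: 263 kips.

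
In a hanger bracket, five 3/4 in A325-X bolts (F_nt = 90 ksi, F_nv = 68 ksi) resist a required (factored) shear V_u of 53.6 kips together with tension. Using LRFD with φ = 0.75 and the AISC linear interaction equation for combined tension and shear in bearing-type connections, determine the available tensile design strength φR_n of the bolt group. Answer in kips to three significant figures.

123 kips

A_b = π·0.75²/4 = 0.4418 in²; f_rv = 53.6 / (5 × 0.4418) = 24.27 ksi.
F'_nt = 1.3 F_nt − (F_nt / φF_nv) f_rv = 1.3·90 − (90/(0.75·68))·24.27 = 74.18 ksi, capped at F_nt → F'_nt = 74.18 ksi.
R_n = F'_nt · A_b · n = 74.18 × 0.4418 × 5 = 163.9 kips.
Design strength φR_n = 0.75 × 163.9 = 123 kips.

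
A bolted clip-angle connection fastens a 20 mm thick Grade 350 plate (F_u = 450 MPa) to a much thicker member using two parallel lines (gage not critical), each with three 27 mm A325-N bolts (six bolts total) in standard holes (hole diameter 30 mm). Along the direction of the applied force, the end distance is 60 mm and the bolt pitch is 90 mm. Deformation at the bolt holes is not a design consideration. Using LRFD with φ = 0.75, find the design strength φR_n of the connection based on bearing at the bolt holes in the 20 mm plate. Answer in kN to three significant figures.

3100 kN

Per bolt r_n = 1.5 l_c t F_u ≤ 3.0 d t F_u; upper limit = 3.0 × 27 × 20 × 450 / 1000 = 729 kN.
Edge bolt: l_c = 60 − 30/2 = 45 mm → 1.5 × 45 × 20 × 450 / 1000 = 607.5 → r_n = 607.5 kN.
Interior bolts: l_c = 90 − 30 = 60 mm → 1.5 × 60 × 20 × 450 / 1000 = 810 → r_n = 729 kN.
R_n = 2 × 607.5 + 4 × 729 = 4131 kN.
Design strength φR_n = 0.75 × 4131 = 3100 kN.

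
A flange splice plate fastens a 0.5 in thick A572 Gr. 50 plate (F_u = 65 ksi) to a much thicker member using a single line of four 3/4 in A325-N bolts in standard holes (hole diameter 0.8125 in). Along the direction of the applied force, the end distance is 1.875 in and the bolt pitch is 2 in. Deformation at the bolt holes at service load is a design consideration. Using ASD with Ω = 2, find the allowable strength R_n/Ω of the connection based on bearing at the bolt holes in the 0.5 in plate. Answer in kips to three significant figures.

98.1 kips

Per bolt r_n = 1.2 l_c t F_u ≤ 2.4 d t F_u; upper limit = 2.4 × 0.75 × 0.5 × 65 = 58.5 kips.
Edge bolt: l_c = 1.875 − 0.8125/2 = 1.469 in → 1.2 × 1.469 × 0.5 × 65 = 57.28 → r_n = 57.28 kips.
Interior bolts: l_c = 2 − 0.8125 = 1.188 in → 1.2 × 1.188 × 0.5 × 65 = 46.31 → r_n = 46.31 kips.
R_n = 1 × 57.28 + 3 × 46.31 = 196.2 kips.
Allowable strength R_n/Ω = 196.2 / 2 = 98.1 kips.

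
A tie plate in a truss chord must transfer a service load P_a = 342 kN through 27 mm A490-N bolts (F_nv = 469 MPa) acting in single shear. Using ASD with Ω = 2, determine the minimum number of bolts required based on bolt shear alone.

A_b = π·27²/4 = 572.6 mm².
Per-bolt allowable strength R_n/Ω = 469 × 572.6 × 1 / 1000 / 2 = 134.3 kN.
n ≥ 342 / 134.3 = 2.547 → use 3 bolts.

3 bolts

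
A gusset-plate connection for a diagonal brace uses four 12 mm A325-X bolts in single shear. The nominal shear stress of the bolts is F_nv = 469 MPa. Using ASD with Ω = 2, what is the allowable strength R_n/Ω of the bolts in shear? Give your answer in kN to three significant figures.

A_b = π × 12² / 4 = 113.1 mm².
R_n = F_nv · A_b · n · n_s = 469 × 113.1 × 4 × 1 / 1000 = 212.2 kN.
Allowable strength R_n/Ω = 212.2 / 2 = 106 kN.

106 kN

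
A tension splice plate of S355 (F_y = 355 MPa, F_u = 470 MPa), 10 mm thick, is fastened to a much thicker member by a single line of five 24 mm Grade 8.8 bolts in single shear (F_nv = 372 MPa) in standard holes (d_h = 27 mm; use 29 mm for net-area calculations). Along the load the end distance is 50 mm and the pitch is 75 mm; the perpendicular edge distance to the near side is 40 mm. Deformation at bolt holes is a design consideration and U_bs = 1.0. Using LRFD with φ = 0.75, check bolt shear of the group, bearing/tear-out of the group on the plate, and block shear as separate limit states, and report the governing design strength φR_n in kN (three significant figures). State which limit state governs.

554 kN (block shear governs)

Bolt shear: A_b = π·24²/4 = 452.4 mm²; R_n = 372 × 452.4 × 5 × 1 / 1000 = 841.4 kN → 0.75 × 841.4 = 631 kN.
Bearing: edge l_c = 36.5, r_n = 205.9 kN; interior l_c = 48, r_n = 270.7 kN; R_n = 205.9 + 4·270.7 = 1289 kN → 967 kN.
Block shear: A_gv = 3500, A_nv = 2195, A_nt = 255 mm²; R_n = min(0.6F_uA_nv, 0.6F_yA_gv) + U_bs·F_u·A_nt = 738.8 kN → 554 kN.
Block shear governs: 554 kN.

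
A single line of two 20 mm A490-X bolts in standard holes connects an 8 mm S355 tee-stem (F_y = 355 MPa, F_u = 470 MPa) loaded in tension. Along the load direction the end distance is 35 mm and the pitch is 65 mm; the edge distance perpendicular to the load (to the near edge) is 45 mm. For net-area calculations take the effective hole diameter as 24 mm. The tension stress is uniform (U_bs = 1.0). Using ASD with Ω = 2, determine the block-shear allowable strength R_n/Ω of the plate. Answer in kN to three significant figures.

134 kN

Shear plane L_v = 35 + 1·65 = 100 mm; A_gv = 100 × 8 = 800 mm².
A_nv = (100 − 1.5·24) × 8 = 512 mm².
A_nt = (45 − 0.5·24) × 8 = 264 mm².
0.6 F_u A_nv = 144.4 kN; 0.6 F_y A_gv = 170.4 kN → shear rupture governs the shear term.
R_n = 144.4 + 1.0 × 470 × 264 / 1000 = 268.5 kN.
Allowable strength R_n/Ω = 268.5 / 2 = 134 kN.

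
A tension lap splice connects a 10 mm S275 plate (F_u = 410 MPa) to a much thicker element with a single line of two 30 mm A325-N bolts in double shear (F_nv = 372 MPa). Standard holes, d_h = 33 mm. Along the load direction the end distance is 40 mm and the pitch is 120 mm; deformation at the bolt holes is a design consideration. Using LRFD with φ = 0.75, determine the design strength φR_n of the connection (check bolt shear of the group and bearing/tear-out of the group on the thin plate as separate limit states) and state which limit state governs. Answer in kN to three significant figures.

Bolt shear: A_b = π·30²/4 = 706.9 mm²; R_n = 372 × 706.9 × 2 × 2 / 1000 = 1052 kN → 0.75 × 1052 = 789 kN.
Bearing (1.2 l_c t F_u ≤ 2.4 d t F_u): upper limit = 2.4·30·10·410 / 1000 = 295.2 kN.
  Edge l_c = 40 − 33/2 = 23.5 → r_n = 115.6 kN; interior l_c = 120 − 33 = 87 → r_n = 295.2 kN.
  R_n,bearing = 1·115.6 + 1·295.2 = 410.8 kN → 0.75 × 410.8 = 308 kN.
Bearing governs: 308 kN.

308 kN (bearing governs)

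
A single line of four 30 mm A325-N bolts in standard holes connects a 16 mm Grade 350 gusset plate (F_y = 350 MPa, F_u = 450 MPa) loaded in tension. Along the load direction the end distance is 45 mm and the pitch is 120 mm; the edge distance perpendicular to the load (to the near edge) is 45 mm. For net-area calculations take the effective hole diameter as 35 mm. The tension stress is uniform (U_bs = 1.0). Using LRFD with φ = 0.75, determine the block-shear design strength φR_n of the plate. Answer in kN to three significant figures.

1060 kN

Shear plane L_v = 45 + 3·120 = 405 mm; A_gv = 405 × 16 = 6480 mm².
A_nv = (405 − 3.5·35) × 16 = 4520 mm².
A_nt = (45 − 0.5·35) × 16 = 440 mm².
0.6 F_u A_nv = 1220 kN; 0.6 F_y A_gv = 1361 kN → shear rupture governs the shear term.
R_n = 1220 + 1.0 × 450 × 440 / 1000 = 1418 kN.
Design strength φR_n = 0.75 × 1418 = 1060 kN.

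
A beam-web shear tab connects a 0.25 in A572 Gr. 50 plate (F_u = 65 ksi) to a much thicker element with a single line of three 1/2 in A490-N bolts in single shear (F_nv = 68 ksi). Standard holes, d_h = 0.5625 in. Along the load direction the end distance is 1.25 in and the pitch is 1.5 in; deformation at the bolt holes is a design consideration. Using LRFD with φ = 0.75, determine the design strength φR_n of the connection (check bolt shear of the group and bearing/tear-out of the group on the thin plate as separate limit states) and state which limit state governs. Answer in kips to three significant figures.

Bolt shear: A_b = π·0.5²/4 = 0.1963 in²; R_n = 68 × 0.1963 × 3 × 1 = 40.06 kips → 0.75 × 40.06 = 30 kips.
Bearing (1.2 l_c t F_u ≤ 2.4 d t F_u): upper limit = 2.4·0.5·0.25·65 = 19.5 kips.
  Edge l_c = 1.25 − 0.5625/2 = 0.9688 → r_n = 18.89 kips; interior l_c = 1.5 − 0.5625 = 0.9375 → r_n = 18.28 kips.
  R_n,bearing = 1·18.89 + 2·18.28 = 55.45 kips → 0.75 × 55.45 = 41.6 kips.
Bolt shear governs: 30 kips.

30 kips (bolt shear governs)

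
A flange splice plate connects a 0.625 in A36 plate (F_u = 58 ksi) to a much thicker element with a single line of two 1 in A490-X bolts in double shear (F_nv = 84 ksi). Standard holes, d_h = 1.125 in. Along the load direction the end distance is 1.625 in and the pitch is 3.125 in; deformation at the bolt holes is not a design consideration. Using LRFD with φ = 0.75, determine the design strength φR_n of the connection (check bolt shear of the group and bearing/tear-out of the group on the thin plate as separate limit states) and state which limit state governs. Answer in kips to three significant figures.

Bolt shear: A_b = π·1²/4 = 0.7854 in²; R_n = 84 × 0.7854 × 2 × 2 = 263.9 kips → 0.75 × 263.9 = 198 kips.
Bearing (1.5 l_c t F_u ≤ 3.0 d t F_u): upper limit = 3.0·1·0.625·58 = 108.8 kips.
  Edge l_c = 1.625 − 1.125/2 = 1.062 → r_n = 57.77 kips; interior l_c = 3.125 − 1.125 = 2 → r_n = 108.8 kips.
  R_n,bearing = 1·57.77 + 1·108.8 = 166.5 kips → 0.75 × 166.5 = 125 kips.
Bearing governs: 125 kips.

125 kips (bearing governs)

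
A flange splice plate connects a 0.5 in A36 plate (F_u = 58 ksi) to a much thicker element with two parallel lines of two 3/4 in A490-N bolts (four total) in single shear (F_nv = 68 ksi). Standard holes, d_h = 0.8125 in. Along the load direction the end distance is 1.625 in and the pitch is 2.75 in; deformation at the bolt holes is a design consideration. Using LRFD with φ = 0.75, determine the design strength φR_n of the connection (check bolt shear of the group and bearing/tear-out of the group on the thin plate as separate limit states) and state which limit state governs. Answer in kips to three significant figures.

Bolt shear: A_b = π·0.75²/4 = 0.4418 in²; R_n = 68 × 0.4418 × 4 × 1 = 120.2 kips → 0.75 × 120.2 = 90.1 kips.
Bearing (1.2 l_c t F_u ≤ 2.4 d t F_u): upper limit = 2.4·0.75·0.5·58 = 52.2 kips.
  Edge l_c = 1.625 − 0.8125/2 = 1.219 → r_n = 42.41 kips; interior l_c = 2.75 − 0.8125 = 1.938 → r_n = 52.2 kips.
  R_n,bearing = 2·42.41 + 2·52.2 = 189.2 kips → 0.75 × 189.2 = 142 kips.
Bolt shear governs: 90.1 kips.

90.1 kips (bolt shear governs)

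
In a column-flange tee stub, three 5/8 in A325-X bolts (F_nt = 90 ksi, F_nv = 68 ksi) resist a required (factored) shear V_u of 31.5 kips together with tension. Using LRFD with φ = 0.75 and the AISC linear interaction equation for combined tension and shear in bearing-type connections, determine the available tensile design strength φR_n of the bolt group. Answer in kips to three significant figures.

39.1 kips

A_b = π·0.625²/4 = 0.3068 in²; f_rv = 31.5 / (3 × 0.3068) = 34.22 ksi.
F'_nt = 1.3 F_nt − (F_nt / φF_nv) f_rv = 1.3·90 − (90/(0.75·68))·34.22 = 56.6 ksi, capped at F_nt → F'_nt = 56.6 ksi.
R_n = F'_nt · A_b · n = 56.6 × 0.3068 × 3 = 52.1 kips.
Design strength φR_n = 0.75 × 52.1 = 39.1 kips.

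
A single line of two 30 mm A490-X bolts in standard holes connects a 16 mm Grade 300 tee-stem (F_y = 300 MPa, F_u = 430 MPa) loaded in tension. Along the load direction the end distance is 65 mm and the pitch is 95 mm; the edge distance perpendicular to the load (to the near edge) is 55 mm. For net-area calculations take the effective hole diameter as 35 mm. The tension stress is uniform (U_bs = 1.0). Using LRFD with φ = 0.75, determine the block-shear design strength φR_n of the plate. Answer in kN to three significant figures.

Shear plane L_v = 65 + 1·95 = 160 mm; A_gv = 160 × 16 = 2560 mm².
A_nv = (160 − 1.5·35) × 16 = 1720 mm².
A_nt = (55 − 0.5·35) × 16 = 600 mm².
0.6 F_u A_nv = 443.8 kN; 0.6 F_y A_gv = 460.8 kN → shear rupture governs the shear term.
R_n = 443.8 + 1.0 × 430 × 600 / 1000 = 701.8 kN.
Design strength φR_n = 0.75 × 701.8 = 526 kN.

526 kN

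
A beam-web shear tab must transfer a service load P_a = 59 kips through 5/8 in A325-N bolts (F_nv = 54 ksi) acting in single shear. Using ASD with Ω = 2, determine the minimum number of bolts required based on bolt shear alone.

8 bolts

A_b = π·0.625²/4 = 0.3068 in².
Per-bolt allowable strength R_n/Ω = 54 × 0.3068 × 1 / 2 = 8.283 kips.
n ≥ 59 / 8.283 = 7.123 → use 8 bolts.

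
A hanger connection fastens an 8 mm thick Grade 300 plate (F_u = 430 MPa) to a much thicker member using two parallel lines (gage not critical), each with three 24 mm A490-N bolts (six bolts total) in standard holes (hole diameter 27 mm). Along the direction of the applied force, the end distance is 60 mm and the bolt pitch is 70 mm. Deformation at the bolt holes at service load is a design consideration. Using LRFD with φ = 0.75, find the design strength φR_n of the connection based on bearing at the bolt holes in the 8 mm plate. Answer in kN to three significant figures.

Per bolt r_n = 1.2 l_c t F_u ≤ 2.4 d t F_u; upper limit = 2.4 × 24 × 8 × 430 / 1000 = 198.1 kN.
Edge bolt: l_c = 60 − 27/2 = 46.5 mm → 1.2 × 46.5 × 8 × 430 / 1000 = 192 → r_n = 192 kN.
Interior bolts: l_c = 70 − 27 = 43 mm → 1.2 × 43 × 8 × 430 / 1000 = 177.5 → r_n = 177.5 kN.
R_n = 2 × 192 + 4 × 177.5 = 1094 kN.
Design strength φR_n = 0.75 × 1094 = 820 kN.

820 kN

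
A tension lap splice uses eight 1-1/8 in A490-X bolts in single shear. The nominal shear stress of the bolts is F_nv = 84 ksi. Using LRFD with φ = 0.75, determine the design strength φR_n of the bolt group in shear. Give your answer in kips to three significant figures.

501 kips

A_b = π × 1.125² / 4 = 0.994 in².
R_n = F_nv · A_b · n · n_s = 84 × 0.994 × 8 × 1 = 668 kips.
Design strength φR_n = 0.75 × 668 = 501 kips.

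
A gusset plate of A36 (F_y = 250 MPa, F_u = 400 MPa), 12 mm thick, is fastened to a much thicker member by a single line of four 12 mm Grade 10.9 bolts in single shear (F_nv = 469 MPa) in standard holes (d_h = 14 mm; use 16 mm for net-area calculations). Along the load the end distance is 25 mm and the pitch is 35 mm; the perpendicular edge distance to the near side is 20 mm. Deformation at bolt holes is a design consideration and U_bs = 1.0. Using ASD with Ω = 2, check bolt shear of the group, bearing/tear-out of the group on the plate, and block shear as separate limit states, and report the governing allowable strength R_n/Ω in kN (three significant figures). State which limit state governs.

Bolt shear: A_b = π·12²/4 = 113.1 mm²; R_n = 469 × 113.1 × 4 × 1 / 1000 = 212.2 kN → 212.2 / 2 = 106 kN.
Bearing: edge l_c = 18, r_n = 103.7 kN; interior l_c = 21, r_n = 121 kN; R_n = 103.7 + 3·121 = 466.6 kN → 233 kN.
Block shear: A_gv = 1560, A_nv = 888, A_nt = 144 mm²; R_n = min(0.6F_uA_nv, 0.6F_yA_gv) + U_bs·F_u·A_nt = 270.7 kN → 135 kN.
Bolt shear governs: 106 kN.

106 kN (bolt shear governs)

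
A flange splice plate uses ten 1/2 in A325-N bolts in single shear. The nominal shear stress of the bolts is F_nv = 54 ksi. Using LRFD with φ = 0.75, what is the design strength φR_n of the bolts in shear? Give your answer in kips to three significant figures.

A_b = π × 0.5² / 4 = 0.1963 in².
R_n = F_nv · A_b · n · n_s = 54 × 0.1963 × 10 × 1 = 106 kips.
Design strength φR_n = 0.75 × 106 = 79.5 kips.

79.5 kips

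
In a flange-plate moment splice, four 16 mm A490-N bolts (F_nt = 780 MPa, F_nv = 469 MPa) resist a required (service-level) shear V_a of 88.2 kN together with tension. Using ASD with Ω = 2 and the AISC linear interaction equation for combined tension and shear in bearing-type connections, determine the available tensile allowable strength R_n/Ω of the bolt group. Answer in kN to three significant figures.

261 kN

A_b = π·16²/4 = 201.1 mm²; f_rv = 88.2 × 1000 / (4 × 201.1) = 109.7 MPa.
F'_nt = 1.3 F_nt − (Ω F_nt / F_nv) f_rv = 1.3·780 − (2·780/469)·109.7 = 649.2 MPa, capped at F_nt → F'_nt = 649.2 MPa.
R_n = F'_nt · A_b · n = 649.2 × 201.1 × 4 / 1000 = 522.1 kN.
Allowable strength R_n/Ω = 522.1 / 2 = 261 kN.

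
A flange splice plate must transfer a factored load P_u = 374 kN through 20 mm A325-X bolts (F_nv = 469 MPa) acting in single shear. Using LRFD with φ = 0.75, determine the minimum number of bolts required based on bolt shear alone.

4 bolts

A_b = π·20²/4 = 314.2 mm².
Per-bolt design strength φR_n = 0.75 × 469 × 314.2 × 1 / 1000 = 110.5 kN.
n ≥ 374 / 110.5 = 3.384 → use 4 bolts.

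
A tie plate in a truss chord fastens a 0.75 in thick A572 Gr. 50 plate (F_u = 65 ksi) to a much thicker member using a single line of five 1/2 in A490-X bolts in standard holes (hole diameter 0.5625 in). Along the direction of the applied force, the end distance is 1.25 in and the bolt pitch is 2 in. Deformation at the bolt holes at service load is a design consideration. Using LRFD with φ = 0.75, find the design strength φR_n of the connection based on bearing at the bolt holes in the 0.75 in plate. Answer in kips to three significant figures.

Per bolt r_n = 1.2 l_c t F_u ≤ 2.4 d t F_u; upper limit = 2.4 × 0.5 × 0.75 × 65 = 58.5 kips.
Edge bolt: l_c = 1.25 − 0.5625/2 = 0.9688 in → 1.2 × 0.9688 × 0.75 × 65 = 56.67 → r_n = 56.67 kips.
Interior bolts: l_c = 2 − 0.5625 = 1.438 in → 1.2 × 1.438 × 0.75 × 65 = 84.09 → r_n = 58.5 kips.
R_n = 1 × 56.67 + 4 × 58.5 = 290.7 kips.
Design strength φR_n = 0.75 × 290.7 = 218 kips.

218 kips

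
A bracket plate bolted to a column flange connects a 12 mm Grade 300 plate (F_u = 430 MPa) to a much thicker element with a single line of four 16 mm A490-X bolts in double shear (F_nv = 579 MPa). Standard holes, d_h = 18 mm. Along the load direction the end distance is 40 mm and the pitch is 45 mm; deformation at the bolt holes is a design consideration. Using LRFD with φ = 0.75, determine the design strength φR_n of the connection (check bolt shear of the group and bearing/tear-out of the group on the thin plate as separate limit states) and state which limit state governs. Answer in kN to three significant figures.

Bolt shear: A_b = π·16²/4 = 201.1 mm²; R_n = 579 × 201.1 × 4 × 2 / 1000 = 931.3 kN → 0.75 × 931.3 = 698 kN.
Bearing (1.2 l_c t F_u ≤ 2.4 d t F_u): upper limit = 2.4·16·12·430 / 1000 = 198.1 kN.
  Edge l_c = 40 − 18/2 = 31 → r_n = 192 kN; interior l_c = 45 − 18 = 27 → r_n = 167.2 kN.
  R_n,bearing = 1·192 + 3·167.2 = 693.5 kN → 0.75 × 693.5 = 520 kN.
Bearing governs: 520 kN.

520 kN (bearing governs)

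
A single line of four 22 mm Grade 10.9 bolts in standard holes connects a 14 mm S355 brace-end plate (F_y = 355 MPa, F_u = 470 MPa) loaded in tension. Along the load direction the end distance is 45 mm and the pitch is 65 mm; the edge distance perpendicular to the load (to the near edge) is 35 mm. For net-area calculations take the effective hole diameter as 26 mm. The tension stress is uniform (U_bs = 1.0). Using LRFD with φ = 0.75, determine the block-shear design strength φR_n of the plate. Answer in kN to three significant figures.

550 kN

Shear plane L_v = 45 + 3·65 = 240 mm; A_gv = 240 × 14 = 3360 mm².
A_nv = (240 − 3.5·26) × 14 = 2086 mm².
A_nt = (35 − 0.5·26) × 14 = 308 mm².
0.6 F_u A_nv = 588.3 kN; 0.6 F_y A_gv = 715.7 kN → shear rupture governs the shear term.
R_n = 588.3 + 1.0 × 470 × 308 / 1000 = 733 kN.
Design strength φR_n = 0.75 × 733 = 550 kN.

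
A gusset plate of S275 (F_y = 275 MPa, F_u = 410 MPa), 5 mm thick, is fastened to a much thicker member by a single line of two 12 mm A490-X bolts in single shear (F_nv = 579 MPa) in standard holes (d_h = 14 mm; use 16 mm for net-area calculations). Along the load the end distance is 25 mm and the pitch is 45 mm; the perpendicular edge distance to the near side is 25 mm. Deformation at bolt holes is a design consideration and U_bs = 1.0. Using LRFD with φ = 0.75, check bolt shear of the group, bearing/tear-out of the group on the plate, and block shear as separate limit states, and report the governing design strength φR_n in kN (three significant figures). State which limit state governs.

68.6 kN (block shear governs)

Bolt shear: A_b = π·12²/4 = 113.1 mm²; R_n = 579 × 113.1 × 2 × 1 / 1000 = 131 kN → 0.75 × 131 = 98.2 kN.
Bearing: edge l_c = 18, r_n = 44.28 kN; interior l_c = 31, r_n = 59.04 kN; R_n = 44.28 + 1·59.04 = 103.3 kN → 77.5 kN.
Block shear: A_gv = 350, A_nv = 230, A_nt = 85 mm²; R_n = min(0.6F_uA_nv, 0.6F_yA_gv) + U_bs·F_u·A_nt = 91.43 kN → 68.6 kN.
Block shear governs: 68.6 kN.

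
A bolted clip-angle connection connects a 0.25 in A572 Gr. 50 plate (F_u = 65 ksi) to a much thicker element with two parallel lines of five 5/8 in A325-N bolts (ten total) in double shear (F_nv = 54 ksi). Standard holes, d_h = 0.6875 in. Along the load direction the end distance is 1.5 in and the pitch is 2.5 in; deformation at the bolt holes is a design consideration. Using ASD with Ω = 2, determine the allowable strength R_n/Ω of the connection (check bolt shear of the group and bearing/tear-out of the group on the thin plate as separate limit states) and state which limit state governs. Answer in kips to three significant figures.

Bolt shear: A_b = π·0.625²/4 = 0.3068 in²; R_n = 54 × 0.3068 × 10 × 2 = 331.3 kips → 331.3 / 2 = 166 kips.
Bearing (1.2 l_c t F_u ≤ 2.4 d t F_u): upper limit = 2.4·0.625·0.25·65 = 24.38 kips.
  Edge l_c = 1.5 − 0.6875/2 = 1.156 → r_n = 22.55 kips; interior l_c = 2.5 − 0.6875 = 1.812 → r_n = 24.38 kips.
  R_n,bearing = 2·22.55 + 8·24.38 = 240.1 kips → 240.1 / 2 = 120 kips.
Bearing governs: 120 kips.

120 kips (bearing governs)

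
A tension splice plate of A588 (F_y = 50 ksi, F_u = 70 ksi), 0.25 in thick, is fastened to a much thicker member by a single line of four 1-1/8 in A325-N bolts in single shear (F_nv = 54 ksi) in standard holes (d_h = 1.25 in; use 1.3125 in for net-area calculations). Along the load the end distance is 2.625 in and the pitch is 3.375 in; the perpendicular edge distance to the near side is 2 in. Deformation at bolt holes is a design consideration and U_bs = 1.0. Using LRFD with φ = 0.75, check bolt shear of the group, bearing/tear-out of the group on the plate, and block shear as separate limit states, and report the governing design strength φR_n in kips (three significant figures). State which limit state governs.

81.9 kips (block shear governs)

Bolt shear: A_b = π·1.125²/4 = 0.994 in²; R_n = 54 × 0.994 × 4 × 1 = 214.7 kips → 0.75 × 214.7 = 161 kips.
Bearing: edge l_c = 2, r_n = 42 kips; interior l_c = 2.125, r_n = 44.62 kips; R_n = 42 + 3·44.62 = 175.9 kips → 132 kips.
Block shear: A_gv = 3.188, A_nv = 2.039, A_nt = 0.3359 in²; R_n = min(0.6F_uA_nv, 0.6F_yA_gv) + U_bs·F_u·A_nt = 109.2 kips → 81.9 kips.
Block shear governs: 81.9 kips.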